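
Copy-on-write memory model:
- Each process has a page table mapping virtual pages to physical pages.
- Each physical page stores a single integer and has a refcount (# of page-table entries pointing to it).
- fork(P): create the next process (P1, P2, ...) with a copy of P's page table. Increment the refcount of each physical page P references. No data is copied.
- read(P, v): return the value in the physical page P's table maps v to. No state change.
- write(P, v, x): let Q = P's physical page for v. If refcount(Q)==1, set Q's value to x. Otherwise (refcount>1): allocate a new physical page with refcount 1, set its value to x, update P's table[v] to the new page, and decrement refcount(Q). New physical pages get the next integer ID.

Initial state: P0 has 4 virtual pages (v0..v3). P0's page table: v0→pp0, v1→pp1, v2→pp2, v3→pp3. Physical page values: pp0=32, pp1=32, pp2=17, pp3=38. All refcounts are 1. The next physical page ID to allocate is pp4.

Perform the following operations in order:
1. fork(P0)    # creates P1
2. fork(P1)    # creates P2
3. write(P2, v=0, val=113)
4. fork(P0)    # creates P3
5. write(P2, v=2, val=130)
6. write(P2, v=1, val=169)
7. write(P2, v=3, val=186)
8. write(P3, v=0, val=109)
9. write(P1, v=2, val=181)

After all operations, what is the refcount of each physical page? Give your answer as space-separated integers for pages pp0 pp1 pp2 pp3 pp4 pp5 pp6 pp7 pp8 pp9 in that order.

Op 1: fork(P0) -> P1. 4 ppages; refcounts: pp0:2 pp1:2 pp2:2 pp3:2
Op 2: fork(P1) -> P2. 4 ppages; refcounts: pp0:3 pp1:3 pp2:3 pp3:3
Op 3: write(P2, v0, 113). refcount(pp0)=3>1 -> COPY to pp4. 5 ppages; refcounts: pp0:2 pp1:3 pp2:3 pp3:3 pp4:1
Op 4: fork(P0) -> P3. 5 ppages; refcounts: pp0:3 pp1:4 pp2:4 pp3:4 pp4:1
Op 5: write(P2, v2, 130). refcount(pp2)=4>1 -> COPY to pp5. 6 ppages; refcounts: pp0:3 pp1:4 pp2:3 pp3:4 pp4:1 pp5:1
Op 6: write(P2, v1, 169). refcount(pp1)=4>1 -> COPY to pp6. 7 ppages; refcounts: pp0:3 pp1:3 pp2:3 pp3:4 pp4:1 pp5:1 pp6:1
Op 7: write(P2, v3, 186). refcount(pp3)=4>1 -> COPY to pp7. 8 ppages; refcounts: pp0:3 pp1:3 pp2:3 pp3:3 pp4:1 pp5:1 pp6:1 pp7:1
Op 8: write(P3, v0, 109). refcount(pp0)=3>1 -> COPY to pp8. 9 ppages; refcounts: pp0:2 pp1:3 pp2:3 pp3:3 pp4:1 pp5:1 pp6:1 pp7:1 pp8:1
Op 9: write(P1, v2, 181). refcount(pp2)=3>1 -> COPY to pp9. 10 ppages; refcounts: pp0:2 pp1:3 pp2:2 pp3:3 pp4:1 pp5:1 pp6:1 pp7:1 pp8:1 pp9:1

Answer: 2 3 2 3 1 1 1 1 1 1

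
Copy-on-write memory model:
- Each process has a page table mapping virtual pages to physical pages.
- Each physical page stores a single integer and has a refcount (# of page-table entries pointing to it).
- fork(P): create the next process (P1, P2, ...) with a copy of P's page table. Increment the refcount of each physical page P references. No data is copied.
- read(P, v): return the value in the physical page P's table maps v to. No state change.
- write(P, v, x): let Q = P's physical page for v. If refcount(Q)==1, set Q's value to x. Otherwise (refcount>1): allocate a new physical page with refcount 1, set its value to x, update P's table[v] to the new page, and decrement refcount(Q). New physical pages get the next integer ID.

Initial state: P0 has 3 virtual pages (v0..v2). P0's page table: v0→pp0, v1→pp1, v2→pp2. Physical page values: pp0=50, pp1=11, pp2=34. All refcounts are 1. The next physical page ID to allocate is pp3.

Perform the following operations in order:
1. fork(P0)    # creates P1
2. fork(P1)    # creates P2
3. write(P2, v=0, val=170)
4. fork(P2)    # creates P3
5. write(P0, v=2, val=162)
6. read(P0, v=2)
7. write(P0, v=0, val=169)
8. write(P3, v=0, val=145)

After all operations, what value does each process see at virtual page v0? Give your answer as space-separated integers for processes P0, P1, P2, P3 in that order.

Op 1: fork(P0) -> P1. 3 ppages; refcounts: pp0:2 pp1:2 pp2:2
Op 2: fork(P1) -> P2. 3 ppages; refcounts: pp0:3 pp1:3 pp2:3
Op 3: write(P2, v0, 170). refcount(pp0)=3>1 -> COPY to pp3. 4 ppages; refcounts: pp0:2 pp1:3 pp2:3 pp3:1
Op 4: fork(P2) -> P3. 4 ppages; refcounts: pp0:2 pp1:4 pp2:4 pp3:2
Op 5: write(P0, v2, 162). refcount(pp2)=4>1 -> COPY to pp4. 5 ppages; refcounts: pp0:2 pp1:4 pp2:3 pp3:2 pp4:1
Op 6: read(P0, v2) -> 162. No state change.
Op 7: write(P0, v0, 169). refcount(pp0)=2>1 -> COPY to pp5. 6 ppages; refcounts: pp0:1 pp1:4 pp2:3 pp3:2 pp4:1 pp5:1
Op 8: write(P3, v0, 145). refcount(pp3)=2>1 -> COPY to pp6. 7 ppages; refcounts: pp0:1 pp1:4 pp2:3 pp3:1 pp4:1 pp5:1 pp6:1
P0: v0 -> pp5 = 169
P1: v0 -> pp0 = 50
P2: v0 -> pp3 = 170
P3: v0 -> pp6 = 145

Answer: 169 50 170 145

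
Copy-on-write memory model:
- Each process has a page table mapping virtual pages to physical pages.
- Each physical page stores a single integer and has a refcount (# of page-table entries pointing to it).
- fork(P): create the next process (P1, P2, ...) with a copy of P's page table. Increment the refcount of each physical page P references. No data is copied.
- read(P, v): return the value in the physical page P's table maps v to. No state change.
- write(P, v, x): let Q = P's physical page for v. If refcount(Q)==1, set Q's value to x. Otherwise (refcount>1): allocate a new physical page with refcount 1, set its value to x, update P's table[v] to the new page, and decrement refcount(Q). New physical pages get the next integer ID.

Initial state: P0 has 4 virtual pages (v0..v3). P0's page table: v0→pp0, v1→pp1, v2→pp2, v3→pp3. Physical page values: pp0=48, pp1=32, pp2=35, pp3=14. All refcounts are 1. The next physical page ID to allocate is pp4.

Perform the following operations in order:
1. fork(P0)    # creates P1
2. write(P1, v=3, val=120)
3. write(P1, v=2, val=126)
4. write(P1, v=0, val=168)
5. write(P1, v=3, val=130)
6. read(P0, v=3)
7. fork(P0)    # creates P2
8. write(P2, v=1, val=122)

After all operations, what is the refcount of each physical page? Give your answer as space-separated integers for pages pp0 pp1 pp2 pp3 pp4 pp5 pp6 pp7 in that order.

Answer: 2 2 2 2 1 1 1 1

Derivation:
Op 1: fork(P0) -> P1. 4 ppages; refcounts: pp0:2 pp1:2 pp2:2 pp3:2
Op 2: write(P1, v3, 120). refcount(pp3)=2>1 -> COPY to pp4. 5 ppages; refcounts: pp0:2 pp1:2 pp2:2 pp3:1 pp4:1
Op 3: write(P1, v2, 126). refcount(pp2)=2>1 -> COPY to pp5. 6 ppages; refcounts: pp0:2 pp1:2 pp2:1 pp3:1 pp4:1 pp5:1
Op 4: write(P1, v0, 168). refcount(pp0)=2>1 -> COPY to pp6. 7 ppages; refcounts: pp0:1 pp1:2 pp2:1 pp3:1 pp4:1 pp5:1 pp6:1
Op 5: write(P1, v3, 130). refcount(pp4)=1 -> write in place. 7 ppages; refcounts: pp0:1 pp1:2 pp2:1 pp3:1 pp4:1 pp5:1 pp6:1
Op 6: read(P0, v3) -> 14. No state change.
Op 7: fork(P0) -> P2. 7 ppages; refcounts: pp0:2 pp1:3 pp2:2 pp3:2 pp4:1 pp5:1 pp6:1
Op 8: write(P2, v1, 122). refcount(pp1)=3>1 -> COPY to pp7. 8 ppages; refcounts: pp0:2 pp1:2 pp2:2 pp3:2 pp4:1 pp5:1 pp6:1 pp7:1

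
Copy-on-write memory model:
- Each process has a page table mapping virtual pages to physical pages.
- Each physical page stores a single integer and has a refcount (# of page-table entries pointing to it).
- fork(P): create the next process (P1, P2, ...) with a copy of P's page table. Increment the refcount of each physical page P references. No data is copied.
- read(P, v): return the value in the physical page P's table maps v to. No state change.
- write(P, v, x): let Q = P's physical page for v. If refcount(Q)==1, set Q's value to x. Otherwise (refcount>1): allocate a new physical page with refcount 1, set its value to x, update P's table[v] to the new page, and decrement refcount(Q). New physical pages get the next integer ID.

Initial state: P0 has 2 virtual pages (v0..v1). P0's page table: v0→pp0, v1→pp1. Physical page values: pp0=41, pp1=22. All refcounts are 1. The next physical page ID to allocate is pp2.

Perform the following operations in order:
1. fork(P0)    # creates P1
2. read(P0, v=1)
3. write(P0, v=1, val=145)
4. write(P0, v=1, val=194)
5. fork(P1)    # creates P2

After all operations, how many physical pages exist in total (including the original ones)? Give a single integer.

Answer: 3

Derivation:
Op 1: fork(P0) -> P1. 2 ppages; refcounts: pp0:2 pp1:2
Op 2: read(P0, v1) -> 22. No state change.
Op 3: write(P0, v1, 145). refcount(pp1)=2>1 -> COPY to pp2. 3 ppages; refcounts: pp0:2 pp1:1 pp2:1
Op 4: write(P0, v1, 194). refcount(pp2)=1 -> write in place. 3 ppages; refcounts: pp0:2 pp1:1 pp2:1
Op 5: fork(P1) -> P2. 3 ppages; refcounts: pp0:3 pp1:2 pp2:1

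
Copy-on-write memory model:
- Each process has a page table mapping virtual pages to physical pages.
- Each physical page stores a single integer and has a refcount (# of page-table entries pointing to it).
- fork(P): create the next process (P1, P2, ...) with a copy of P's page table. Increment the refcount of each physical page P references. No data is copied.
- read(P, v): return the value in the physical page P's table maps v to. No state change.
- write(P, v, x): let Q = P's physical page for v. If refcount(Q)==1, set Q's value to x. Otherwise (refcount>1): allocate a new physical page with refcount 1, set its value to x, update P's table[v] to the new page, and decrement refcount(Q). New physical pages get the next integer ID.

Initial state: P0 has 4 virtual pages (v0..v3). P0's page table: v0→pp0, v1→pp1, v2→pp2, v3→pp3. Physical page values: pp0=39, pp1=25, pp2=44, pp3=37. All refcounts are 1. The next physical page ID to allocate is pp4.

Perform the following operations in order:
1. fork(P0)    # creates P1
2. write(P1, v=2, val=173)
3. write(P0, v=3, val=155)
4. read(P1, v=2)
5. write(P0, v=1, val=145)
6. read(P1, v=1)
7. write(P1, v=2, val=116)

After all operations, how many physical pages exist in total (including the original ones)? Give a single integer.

Op 1: fork(P0) -> P1. 4 ppages; refcounts: pp0:2 pp1:2 pp2:2 pp3:2
Op 2: write(P1, v2, 173). refcount(pp2)=2>1 -> COPY to pp4. 5 ppages; refcounts: pp0:2 pp1:2 pp2:1 pp3:2 pp4:1
Op 3: write(P0, v3, 155). refcount(pp3)=2>1 -> COPY to pp5. 6 ppages; refcounts: pp0:2 pp1:2 pp2:1 pp3:1 pp4:1 pp5:1
Op 4: read(P1, v2) -> 173. No state change.
Op 5: write(P0, v1, 145). refcount(pp1)=2>1 -> COPY to pp6. 7 ppages; refcounts: pp0:2 pp1:1 pp2:1 pp3:1 pp4:1 pp5:1 pp6:1
Op 6: read(P1, v1) -> 25. No state change.
Op 7: write(P1, v2, 116). refcount(pp4)=1 -> write in place. 7 ppages; refcounts: pp0:2 pp1:1 pp2:1 pp3:1 pp4:1 pp5:1 pp6:1

Answer: 7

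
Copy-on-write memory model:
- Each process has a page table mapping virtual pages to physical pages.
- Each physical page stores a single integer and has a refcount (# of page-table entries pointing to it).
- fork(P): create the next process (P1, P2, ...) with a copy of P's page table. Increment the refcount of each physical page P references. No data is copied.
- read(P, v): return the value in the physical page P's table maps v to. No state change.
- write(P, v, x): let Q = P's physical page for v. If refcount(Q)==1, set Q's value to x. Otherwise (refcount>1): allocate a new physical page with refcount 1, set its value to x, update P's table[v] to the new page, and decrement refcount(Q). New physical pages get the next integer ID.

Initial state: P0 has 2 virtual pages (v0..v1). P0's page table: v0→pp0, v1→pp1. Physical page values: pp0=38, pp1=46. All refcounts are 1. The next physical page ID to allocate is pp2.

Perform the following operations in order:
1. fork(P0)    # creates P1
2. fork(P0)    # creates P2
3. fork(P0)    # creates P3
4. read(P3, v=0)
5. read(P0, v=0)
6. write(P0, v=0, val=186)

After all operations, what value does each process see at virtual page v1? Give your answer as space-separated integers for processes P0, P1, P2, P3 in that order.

Answer: 46 46 46 46

Derivation:
Op 1: fork(P0) -> P1. 2 ppages; refcounts: pp0:2 pp1:2
Op 2: fork(P0) -> P2. 2 ppages; refcounts: pp0:3 pp1:3
Op 3: fork(P0) -> P3. 2 ppages; refcounts: pp0:4 pp1:4
Op 4: read(P3, v0) -> 38. No state change.
Op 5: read(P0, v0) -> 38. No state change.
Op 6: write(P0, v0, 186). refcount(pp0)=4>1 -> COPY to pp2. 3 ppages; refcounts: pp0:3 pp1:4 pp2:1
P0: v1 -> pp1 = 46
P1: v1 -> pp1 = 46
P2: v1 -> pp1 = 46
P3: v1 -> pp1 = 46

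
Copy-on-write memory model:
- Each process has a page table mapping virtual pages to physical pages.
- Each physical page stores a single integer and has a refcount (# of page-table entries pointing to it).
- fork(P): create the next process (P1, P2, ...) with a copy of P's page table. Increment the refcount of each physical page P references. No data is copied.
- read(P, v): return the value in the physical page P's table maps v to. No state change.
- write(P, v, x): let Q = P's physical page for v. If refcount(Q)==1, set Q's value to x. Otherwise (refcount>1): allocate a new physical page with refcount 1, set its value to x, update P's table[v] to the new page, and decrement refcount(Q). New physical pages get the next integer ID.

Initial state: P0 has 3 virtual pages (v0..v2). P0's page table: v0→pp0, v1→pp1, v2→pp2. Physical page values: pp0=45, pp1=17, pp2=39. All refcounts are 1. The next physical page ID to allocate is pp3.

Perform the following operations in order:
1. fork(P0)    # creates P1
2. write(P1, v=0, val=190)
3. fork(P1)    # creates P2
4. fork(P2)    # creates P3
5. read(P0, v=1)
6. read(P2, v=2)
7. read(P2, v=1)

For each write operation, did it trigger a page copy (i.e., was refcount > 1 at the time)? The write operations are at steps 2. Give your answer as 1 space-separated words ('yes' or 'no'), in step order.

Op 1: fork(P0) -> P1. 3 ppages; refcounts: pp0:2 pp1:2 pp2:2
Op 2: write(P1, v0, 190). refcount(pp0)=2>1 -> COPY to pp3. 4 ppages; refcounts: pp0:1 pp1:2 pp2:2 pp3:1
Op 3: fork(P1) -> P2. 4 ppages; refcounts: pp0:1 pp1:3 pp2:3 pp3:2
Op 4: fork(P2) -> P3. 4 ppages; refcounts: pp0:1 pp1:4 pp2:4 pp3:3
Op 5: read(P0, v1) -> 17. No state change.
Op 6: read(P2, v2) -> 39. No state change.
Op 7: read(P2, v1) -> 17. No state change.

yes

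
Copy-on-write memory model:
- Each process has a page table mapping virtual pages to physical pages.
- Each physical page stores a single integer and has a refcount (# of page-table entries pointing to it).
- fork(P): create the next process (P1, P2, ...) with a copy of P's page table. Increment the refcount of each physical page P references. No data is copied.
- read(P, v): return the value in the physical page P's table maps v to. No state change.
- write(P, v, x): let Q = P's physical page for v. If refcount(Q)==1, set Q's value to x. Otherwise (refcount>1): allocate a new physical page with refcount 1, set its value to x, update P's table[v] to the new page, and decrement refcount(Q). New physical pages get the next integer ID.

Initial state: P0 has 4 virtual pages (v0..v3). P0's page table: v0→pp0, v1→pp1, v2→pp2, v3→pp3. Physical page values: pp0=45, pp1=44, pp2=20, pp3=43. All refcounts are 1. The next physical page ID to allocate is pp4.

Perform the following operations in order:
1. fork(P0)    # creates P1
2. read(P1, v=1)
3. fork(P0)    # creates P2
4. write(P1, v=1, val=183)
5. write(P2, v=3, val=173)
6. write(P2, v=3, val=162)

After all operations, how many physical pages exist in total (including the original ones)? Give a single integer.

Answer: 6

Derivation:
Op 1: fork(P0) -> P1. 4 ppages; refcounts: pp0:2 pp1:2 pp2:2 pp3:2
Op 2: read(P1, v1) -> 44. No state change.
Op 3: fork(P0) -> P2. 4 ppages; refcounts: pp0:3 pp1:3 pp2:3 pp3:3
Op 4: write(P1, v1, 183). refcount(pp1)=3>1 -> COPY to pp4. 5 ppages; refcounts: pp0:3 pp1:2 pp2:3 pp3:3 pp4:1
Op 5: write(P2, v3, 173). refcount(pp3)=3>1 -> COPY to pp5. 6 ppages; refcounts: pp0:3 pp1:2 pp2:3 pp3:2 pp4:1 pp5:1
Op 6: write(P2, v3, 162). refcount(pp5)=1 -> write in place. 6 ppages; refcounts: pp0:3 pp1:2 pp2:3 pp3:2 pp4:1 pp5:1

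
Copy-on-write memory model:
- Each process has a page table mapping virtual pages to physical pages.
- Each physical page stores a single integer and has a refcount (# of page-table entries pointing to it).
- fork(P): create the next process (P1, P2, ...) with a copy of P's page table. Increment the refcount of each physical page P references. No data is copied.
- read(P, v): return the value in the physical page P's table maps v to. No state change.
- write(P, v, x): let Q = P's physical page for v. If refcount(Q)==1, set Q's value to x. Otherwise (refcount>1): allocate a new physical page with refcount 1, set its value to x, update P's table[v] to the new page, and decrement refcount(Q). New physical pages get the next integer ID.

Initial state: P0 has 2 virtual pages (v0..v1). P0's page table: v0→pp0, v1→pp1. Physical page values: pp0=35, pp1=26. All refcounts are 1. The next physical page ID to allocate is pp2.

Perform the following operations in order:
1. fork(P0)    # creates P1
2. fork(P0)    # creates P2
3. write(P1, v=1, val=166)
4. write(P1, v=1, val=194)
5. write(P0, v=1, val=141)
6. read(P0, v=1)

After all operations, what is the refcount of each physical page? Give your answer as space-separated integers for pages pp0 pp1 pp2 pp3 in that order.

Answer: 3 1 1 1

Derivation:
Op 1: fork(P0) -> P1. 2 ppages; refcounts: pp0:2 pp1:2
Op 2: fork(P0) -> P2. 2 ppages; refcounts: pp0:3 pp1:3
Op 3: write(P1, v1, 166). refcount(pp1)=3>1 -> COPY to pp2. 3 ppages; refcounts: pp0:3 pp1:2 pp2:1
Op 4: write(P1, v1, 194). refcount(pp2)=1 -> write in place. 3 ppages; refcounts: pp0:3 pp1:2 pp2:1
Op 5: write(P0, v1, 141). refcount(pp1)=2>1 -> COPY to pp3. 4 ppages; refcounts: pp0:3 pp1:1 pp2:1 pp3:1
Op 6: read(P0, v1) -> 141. No state change.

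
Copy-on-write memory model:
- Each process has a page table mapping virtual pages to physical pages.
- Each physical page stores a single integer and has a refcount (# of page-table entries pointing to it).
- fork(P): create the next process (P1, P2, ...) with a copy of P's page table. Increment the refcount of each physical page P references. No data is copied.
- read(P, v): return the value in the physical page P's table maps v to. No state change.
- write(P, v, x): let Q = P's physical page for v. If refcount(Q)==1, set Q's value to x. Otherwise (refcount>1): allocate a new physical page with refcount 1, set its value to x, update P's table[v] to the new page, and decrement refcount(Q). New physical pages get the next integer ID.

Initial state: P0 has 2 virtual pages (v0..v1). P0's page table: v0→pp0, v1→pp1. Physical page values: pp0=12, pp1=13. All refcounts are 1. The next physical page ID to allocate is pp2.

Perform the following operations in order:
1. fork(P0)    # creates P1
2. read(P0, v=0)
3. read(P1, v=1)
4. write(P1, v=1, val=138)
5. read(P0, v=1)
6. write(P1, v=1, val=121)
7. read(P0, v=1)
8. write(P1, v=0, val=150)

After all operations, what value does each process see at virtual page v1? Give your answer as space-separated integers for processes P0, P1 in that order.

Op 1: fork(P0) -> P1. 2 ppages; refcounts: pp0:2 pp1:2
Op 2: read(P0, v0) -> 12. No state change.
Op 3: read(P1, v1) -> 13. No state change.
Op 4: write(P1, v1, 138). refcount(pp1)=2>1 -> COPY to pp2. 3 ppages; refcounts: pp0:2 pp1:1 pp2:1
Op 5: read(P0, v1) -> 13. No state change.
Op 6: write(P1, v1, 121). refcount(pp2)=1 -> write in place. 3 ppages; refcounts: pp0:2 pp1:1 pp2:1
Op 7: read(P0, v1) -> 13. No state change.
Op 8: write(P1, v0, 150). refcount(pp0)=2>1 -> COPY to pp3. 4 ppages; refcounts: pp0:1 pp1:1 pp2:1 pp3:1
P0: v1 -> pp1 = 13
P1: v1 -> pp2 = 121

Answer: 13 121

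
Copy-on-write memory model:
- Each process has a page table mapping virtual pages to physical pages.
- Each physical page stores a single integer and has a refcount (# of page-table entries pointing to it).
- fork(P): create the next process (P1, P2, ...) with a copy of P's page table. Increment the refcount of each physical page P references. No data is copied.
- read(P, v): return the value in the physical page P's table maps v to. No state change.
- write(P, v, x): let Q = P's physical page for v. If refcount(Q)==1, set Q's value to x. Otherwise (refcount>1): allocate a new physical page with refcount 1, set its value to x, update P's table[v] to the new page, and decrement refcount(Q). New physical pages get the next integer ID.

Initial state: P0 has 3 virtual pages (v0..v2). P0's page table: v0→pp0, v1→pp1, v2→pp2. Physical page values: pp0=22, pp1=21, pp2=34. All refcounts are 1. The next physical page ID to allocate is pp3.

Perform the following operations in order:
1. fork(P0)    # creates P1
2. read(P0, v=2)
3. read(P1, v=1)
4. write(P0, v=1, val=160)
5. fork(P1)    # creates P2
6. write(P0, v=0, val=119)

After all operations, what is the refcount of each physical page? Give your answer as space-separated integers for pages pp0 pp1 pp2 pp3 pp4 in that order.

Op 1: fork(P0) -> P1. 3 ppages; refcounts: pp0:2 pp1:2 pp2:2
Op 2: read(P0, v2) -> 34. No state change.
Op 3: read(P1, v1) -> 21. No state change.
Op 4: write(P0, v1, 160). refcount(pp1)=2>1 -> COPY to pp3. 4 ppages; refcounts: pp0:2 pp1:1 pp2:2 pp3:1
Op 5: fork(P1) -> P2. 4 ppages; refcounts: pp0:3 pp1:2 pp2:3 pp3:1
Op 6: write(P0, v0, 119). refcount(pp0)=3>1 -> COPY to pp4. 5 ppages; refcounts: pp0:2 pp1:2 pp2:3 pp3:1 pp4:1

Answer: 2 2 3 1 1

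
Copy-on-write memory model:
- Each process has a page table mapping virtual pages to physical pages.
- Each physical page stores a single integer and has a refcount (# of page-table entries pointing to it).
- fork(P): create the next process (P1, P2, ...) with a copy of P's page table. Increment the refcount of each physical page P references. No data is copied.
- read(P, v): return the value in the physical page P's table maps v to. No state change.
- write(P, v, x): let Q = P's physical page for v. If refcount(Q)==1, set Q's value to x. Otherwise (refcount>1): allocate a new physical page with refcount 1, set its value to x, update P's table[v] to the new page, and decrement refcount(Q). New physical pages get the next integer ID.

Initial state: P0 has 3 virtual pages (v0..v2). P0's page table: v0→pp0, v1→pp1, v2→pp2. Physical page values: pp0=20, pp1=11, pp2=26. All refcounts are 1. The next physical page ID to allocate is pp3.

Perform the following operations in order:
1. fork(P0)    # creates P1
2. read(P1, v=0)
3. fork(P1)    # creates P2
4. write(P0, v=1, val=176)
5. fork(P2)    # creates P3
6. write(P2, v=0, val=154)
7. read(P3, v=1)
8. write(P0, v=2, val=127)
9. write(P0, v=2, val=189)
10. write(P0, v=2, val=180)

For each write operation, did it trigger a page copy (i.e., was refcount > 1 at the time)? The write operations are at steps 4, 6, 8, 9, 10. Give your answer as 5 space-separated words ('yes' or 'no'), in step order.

Op 1: fork(P0) -> P1. 3 ppages; refcounts: pp0:2 pp1:2 pp2:2
Op 2: read(P1, v0) -> 20. No state change.
Op 3: fork(P1) -> P2. 3 ppages; refcounts: pp0:3 pp1:3 pp2:3
Op 4: write(P0, v1, 176). refcount(pp1)=3>1 -> COPY to pp3. 4 ppages; refcounts: pp0:3 pp1:2 pp2:3 pp3:1
Op 5: fork(P2) -> P3. 4 ppages; refcounts: pp0:4 pp1:3 pp2:4 pp3:1
Op 6: write(P2, v0, 154). refcount(pp0)=4>1 -> COPY to pp4. 5 ppages; refcounts: pp0:3 pp1:3 pp2:4 pp3:1 pp4:1
Op 7: read(P3, v1) -> 11. No state change.
Op 8: write(P0, v2, 127). refcount(pp2)=4>1 -> COPY to pp5. 6 ppages; refcounts: pp0:3 pp1:3 pp2:3 pp3:1 pp4:1 pp5:1
Op 9: write(P0, v2, 189). refcount(pp5)=1 -> write in place. 6 ppages; refcounts: pp0:3 pp1:3 pp2:3 pp3:1 pp4:1 pp5:1
Op 10: write(P0, v2, 180). refcount(pp5)=1 -> write in place. 6 ppages; refcounts: pp0:3 pp1:3 pp2:3 pp3:1 pp4:1 pp5:1

yes yes yes no no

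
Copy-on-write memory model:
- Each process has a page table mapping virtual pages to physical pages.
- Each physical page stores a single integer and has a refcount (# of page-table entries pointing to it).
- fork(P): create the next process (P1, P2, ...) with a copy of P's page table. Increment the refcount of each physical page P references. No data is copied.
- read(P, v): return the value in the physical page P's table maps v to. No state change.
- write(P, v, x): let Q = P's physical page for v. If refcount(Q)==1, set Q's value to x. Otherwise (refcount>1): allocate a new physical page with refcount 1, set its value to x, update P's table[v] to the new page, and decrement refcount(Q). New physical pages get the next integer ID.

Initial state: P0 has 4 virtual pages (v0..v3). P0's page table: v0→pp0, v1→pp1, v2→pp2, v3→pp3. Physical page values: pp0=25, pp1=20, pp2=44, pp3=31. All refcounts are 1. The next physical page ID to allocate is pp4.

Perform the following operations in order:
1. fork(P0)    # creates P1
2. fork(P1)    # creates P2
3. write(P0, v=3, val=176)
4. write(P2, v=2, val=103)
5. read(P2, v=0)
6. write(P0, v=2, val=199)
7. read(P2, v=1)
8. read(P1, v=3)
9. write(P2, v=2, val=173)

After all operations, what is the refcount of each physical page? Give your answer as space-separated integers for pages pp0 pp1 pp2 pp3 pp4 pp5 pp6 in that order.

Answer: 3 3 1 2 1 1 1

Derivation:
Op 1: fork(P0) -> P1. 4 ppages; refcounts: pp0:2 pp1:2 pp2:2 pp3:2
Op 2: fork(P1) -> P2. 4 ppages; refcounts: pp0:3 pp1:3 pp2:3 pp3:3
Op 3: write(P0, v3, 176). refcount(pp3)=3>1 -> COPY to pp4. 5 ppages; refcounts: pp0:3 pp1:3 pp2:3 pp3:2 pp4:1
Op 4: write(P2, v2, 103). refcount(pp2)=3>1 -> COPY to pp5. 6 ppages; refcounts: pp0:3 pp1:3 pp2:2 pp3:2 pp4:1 pp5:1
Op 5: read(P2, v0) -> 25. No state change.
Op 6: write(P0, v2, 199). refcount(pp2)=2>1 -> COPY to pp6. 7 ppages; refcounts: pp0:3 pp1:3 pp2:1 pp3:2 pp4:1 pp5:1 pp6:1
Op 7: read(P2, v1) -> 20. No state change.
Op 8: read(P1, v3) -> 31. No state change.
Op 9: write(P2, v2, 173). refcount(pp5)=1 -> write in place. 7 ppages; refcounts: pp0:3 pp1:3 pp2:1 pp3:2 pp4:1 pp5:1 pp6:1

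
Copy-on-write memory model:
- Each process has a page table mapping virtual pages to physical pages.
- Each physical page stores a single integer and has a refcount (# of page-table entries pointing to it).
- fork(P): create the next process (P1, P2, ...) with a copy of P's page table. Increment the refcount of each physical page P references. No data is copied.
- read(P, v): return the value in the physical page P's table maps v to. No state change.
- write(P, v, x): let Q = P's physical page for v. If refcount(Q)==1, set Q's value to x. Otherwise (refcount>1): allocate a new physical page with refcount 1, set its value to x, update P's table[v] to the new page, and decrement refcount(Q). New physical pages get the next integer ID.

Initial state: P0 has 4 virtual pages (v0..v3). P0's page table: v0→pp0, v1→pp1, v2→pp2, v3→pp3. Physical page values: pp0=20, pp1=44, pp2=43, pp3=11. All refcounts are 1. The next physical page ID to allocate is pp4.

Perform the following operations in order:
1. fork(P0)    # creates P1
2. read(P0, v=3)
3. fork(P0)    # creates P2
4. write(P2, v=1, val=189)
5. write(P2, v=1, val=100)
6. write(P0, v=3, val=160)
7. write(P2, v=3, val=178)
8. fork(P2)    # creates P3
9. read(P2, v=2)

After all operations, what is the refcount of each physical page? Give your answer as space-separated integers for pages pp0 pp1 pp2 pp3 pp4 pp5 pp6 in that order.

Op 1: fork(P0) -> P1. 4 ppages; refcounts: pp0:2 pp1:2 pp2:2 pp3:2
Op 2: read(P0, v3) -> 11. No state change.
Op 3: fork(P0) -> P2. 4 ppages; refcounts: pp0:3 pp1:3 pp2:3 pp3:3
Op 4: write(P2, v1, 189). refcount(pp1)=3>1 -> COPY to pp4. 5 ppages; refcounts: pp0:3 pp1:2 pp2:3 pp3:3 pp4:1
Op 5: write(P2, v1, 100). refcount(pp4)=1 -> write in place. 5 ppages; refcounts: pp0:3 pp1:2 pp2:3 pp3:3 pp4:1
Op 6: write(P0, v3, 160). refcount(pp3)=3>1 -> COPY to pp5. 6 ppages; refcounts: pp0:3 pp1:2 pp2:3 pp3:2 pp4:1 pp5:1
Op 7: write(P2, v3, 178). refcount(pp3)=2>1 -> COPY to pp6. 7 ppages; refcounts: pp0:3 pp1:2 pp2:3 pp3:1 pp4:1 pp5:1 pp6:1
Op 8: fork(P2) -> P3. 7 ppages; refcounts: pp0:4 pp1:2 pp2:4 pp3:1 pp4:2 pp5:1 pp6:2
Op 9: read(P2, v2) -> 43. No state change.

Answer: 4 2 4 1 2 1 2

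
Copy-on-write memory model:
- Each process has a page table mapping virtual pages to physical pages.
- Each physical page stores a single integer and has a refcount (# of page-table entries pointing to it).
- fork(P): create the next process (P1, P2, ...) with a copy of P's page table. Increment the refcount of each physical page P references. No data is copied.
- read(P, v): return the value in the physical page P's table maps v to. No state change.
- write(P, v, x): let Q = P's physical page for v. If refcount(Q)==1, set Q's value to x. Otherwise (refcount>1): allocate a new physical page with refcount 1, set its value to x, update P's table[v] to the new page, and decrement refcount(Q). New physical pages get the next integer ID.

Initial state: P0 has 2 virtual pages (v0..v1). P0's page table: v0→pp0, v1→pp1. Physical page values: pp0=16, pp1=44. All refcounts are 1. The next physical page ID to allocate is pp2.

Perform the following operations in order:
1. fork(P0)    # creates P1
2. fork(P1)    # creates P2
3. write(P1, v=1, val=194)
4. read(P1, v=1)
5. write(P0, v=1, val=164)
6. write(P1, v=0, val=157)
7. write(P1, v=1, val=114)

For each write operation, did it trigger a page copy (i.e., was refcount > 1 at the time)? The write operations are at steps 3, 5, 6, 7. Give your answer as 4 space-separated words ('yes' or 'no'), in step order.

Op 1: fork(P0) -> P1. 2 ppages; refcounts: pp0:2 pp1:2
Op 2: fork(P1) -> P2. 2 ppages; refcounts: pp0:3 pp1:3
Op 3: write(P1, v1, 194). refcount(pp1)=3>1 -> COPY to pp2. 3 ppages; refcounts: pp0:3 pp1:2 pp2:1
Op 4: read(P1, v1) -> 194. No state change.
Op 5: write(P0, v1, 164). refcount(pp1)=2>1 -> COPY to pp3. 4 ppages; refcounts: pp0:3 pp1:1 pp2:1 pp3:1
Op 6: write(P1, v0, 157). refcount(pp0)=3>1 -> COPY to pp4. 5 ppages; refcounts: pp0:2 pp1:1 pp2:1 pp3:1 pp4:1
Op 7: write(P1, v1, 114). refcount(pp2)=1 -> write in place. 5 ppages; refcounts: pp0:2 pp1:1 pp2:1 pp3:1 pp4:1

yes yes yes no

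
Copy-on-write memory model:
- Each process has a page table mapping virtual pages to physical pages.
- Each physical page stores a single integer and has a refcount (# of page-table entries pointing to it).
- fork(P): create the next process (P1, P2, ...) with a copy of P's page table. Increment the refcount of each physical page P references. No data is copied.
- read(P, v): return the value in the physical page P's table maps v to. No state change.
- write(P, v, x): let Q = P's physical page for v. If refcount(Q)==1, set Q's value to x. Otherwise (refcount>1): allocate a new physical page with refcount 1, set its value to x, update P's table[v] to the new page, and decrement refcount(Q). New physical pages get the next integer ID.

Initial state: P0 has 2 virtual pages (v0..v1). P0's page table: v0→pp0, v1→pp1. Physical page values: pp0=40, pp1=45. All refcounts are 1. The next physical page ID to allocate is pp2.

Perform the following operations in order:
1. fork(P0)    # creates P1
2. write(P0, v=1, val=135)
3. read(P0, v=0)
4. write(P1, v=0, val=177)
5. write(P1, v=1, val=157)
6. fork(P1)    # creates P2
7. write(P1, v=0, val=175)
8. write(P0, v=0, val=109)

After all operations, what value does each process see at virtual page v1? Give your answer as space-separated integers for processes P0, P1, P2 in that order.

Answer: 135 157 157

Derivation:
Op 1: fork(P0) -> P1. 2 ppages; refcounts: pp0:2 pp1:2
Op 2: write(P0, v1, 135). refcount(pp1)=2>1 -> COPY to pp2. 3 ppages; refcounts: pp0:2 pp1:1 pp2:1
Op 3: read(P0, v0) -> 40. No state change.
Op 4: write(P1, v0, 177). refcount(pp0)=2>1 -> COPY to pp3. 4 ppages; refcounts: pp0:1 pp1:1 pp2:1 pp3:1
Op 5: write(P1, v1, 157). refcount(pp1)=1 -> write in place. 4 ppages; refcounts: pp0:1 pp1:1 pp2:1 pp3:1
Op 6: fork(P1) -> P2. 4 ppages; refcounts: pp0:1 pp1:2 pp2:1 pp3:2
Op 7: write(P1, v0, 175). refcount(pp3)=2>1 -> COPY to pp4. 5 ppages; refcounts: pp0:1 pp1:2 pp2:1 pp3:1 pp4:1
Op 8: write(P0, v0, 109). refcount(pp0)=1 -> write in place. 5 ppages; refcounts: pp0:1 pp1:2 pp2:1 pp3:1 pp4:1
P0: v1 -> pp2 = 135
P1: v1 -> pp1 = 157
P2: v1 -> pp1 = 157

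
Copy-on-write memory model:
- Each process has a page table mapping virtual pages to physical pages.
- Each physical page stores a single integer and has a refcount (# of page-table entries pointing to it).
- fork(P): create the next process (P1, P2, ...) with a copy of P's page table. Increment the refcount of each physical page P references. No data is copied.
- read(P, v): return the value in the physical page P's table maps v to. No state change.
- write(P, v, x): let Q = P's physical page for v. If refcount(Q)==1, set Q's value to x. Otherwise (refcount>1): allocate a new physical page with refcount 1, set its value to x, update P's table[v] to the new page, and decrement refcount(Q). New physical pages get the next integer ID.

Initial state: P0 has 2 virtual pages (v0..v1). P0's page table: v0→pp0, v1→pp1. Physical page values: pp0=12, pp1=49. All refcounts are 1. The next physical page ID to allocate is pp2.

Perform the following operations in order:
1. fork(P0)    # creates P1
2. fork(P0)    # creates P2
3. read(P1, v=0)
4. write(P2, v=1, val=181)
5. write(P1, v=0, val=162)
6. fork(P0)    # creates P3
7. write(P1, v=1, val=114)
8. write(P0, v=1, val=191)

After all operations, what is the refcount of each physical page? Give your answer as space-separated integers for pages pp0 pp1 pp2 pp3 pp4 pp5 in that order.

Answer: 3 1 1 1 1 1

Derivation:
Op 1: fork(P0) -> P1. 2 ppages; refcounts: pp0:2 pp1:2
Op 2: fork(P0) -> P2. 2 ppages; refcounts: pp0:3 pp1:3
Op 3: read(P1, v0) -> 12. No state change.
Op 4: write(P2, v1, 181). refcount(pp1)=3>1 -> COPY to pp2. 3 ppages; refcounts: pp0:3 pp1:2 pp2:1
Op 5: write(P1, v0, 162). refcount(pp0)=3>1 -> COPY to pp3. 4 ppages; refcounts: pp0:2 pp1:2 pp2:1 pp3:1
Op 6: fork(P0) -> P3. 4 ppages; refcounts: pp0:3 pp1:3 pp2:1 pp3:1
Op 7: write(P1, v1, 114). refcount(pp1)=3>1 -> COPY to pp4. 5 ppages; refcounts: pp0:3 pp1:2 pp2:1 pp3:1 pp4:1
Op 8: write(P0, v1, 191). refcount(pp1)=2>1 -> COPY to pp5. 6 ppages; refcounts: pp0:3 pp1:1 pp2:1 pp3:1 pp4:1 pp5:1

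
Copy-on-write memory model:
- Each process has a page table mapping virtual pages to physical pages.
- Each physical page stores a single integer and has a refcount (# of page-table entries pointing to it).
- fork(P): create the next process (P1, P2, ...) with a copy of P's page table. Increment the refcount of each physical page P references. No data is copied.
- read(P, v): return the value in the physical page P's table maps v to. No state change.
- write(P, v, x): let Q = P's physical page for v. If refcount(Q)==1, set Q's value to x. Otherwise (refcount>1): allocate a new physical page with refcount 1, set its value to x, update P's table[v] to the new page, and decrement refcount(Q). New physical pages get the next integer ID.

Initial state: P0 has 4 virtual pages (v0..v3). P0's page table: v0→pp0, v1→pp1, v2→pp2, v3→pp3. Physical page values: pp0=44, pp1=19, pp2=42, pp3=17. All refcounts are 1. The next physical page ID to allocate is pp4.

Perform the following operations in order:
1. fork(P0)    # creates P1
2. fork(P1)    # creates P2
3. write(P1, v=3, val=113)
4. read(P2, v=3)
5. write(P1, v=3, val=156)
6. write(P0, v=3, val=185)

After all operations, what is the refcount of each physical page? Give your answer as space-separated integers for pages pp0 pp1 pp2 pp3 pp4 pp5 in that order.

Op 1: fork(P0) -> P1. 4 ppages; refcounts: pp0:2 pp1:2 pp2:2 pp3:2
Op 2: fork(P1) -> P2. 4 ppages; refcounts: pp0:3 pp1:3 pp2:3 pp3:3
Op 3: write(P1, v3, 113). refcount(pp3)=3>1 -> COPY to pp4. 5 ppages; refcounts: pp0:3 pp1:3 pp2:3 pp3:2 pp4:1
Op 4: read(P2, v3) -> 17. No state change.
Op 5: write(P1, v3, 156). refcount(pp4)=1 -> write in place. 5 ppages; refcounts: pp0:3 pp1:3 pp2:3 pp3:2 pp4:1
Op 6: write(P0, v3, 185). refcount(pp3)=2>1 -> COPY to pp5. 6 ppages; refcounts: pp0:3 pp1:3 pp2:3 pp3:1 pp4:1 pp5:1

Answer: 3 3 3 1 1 1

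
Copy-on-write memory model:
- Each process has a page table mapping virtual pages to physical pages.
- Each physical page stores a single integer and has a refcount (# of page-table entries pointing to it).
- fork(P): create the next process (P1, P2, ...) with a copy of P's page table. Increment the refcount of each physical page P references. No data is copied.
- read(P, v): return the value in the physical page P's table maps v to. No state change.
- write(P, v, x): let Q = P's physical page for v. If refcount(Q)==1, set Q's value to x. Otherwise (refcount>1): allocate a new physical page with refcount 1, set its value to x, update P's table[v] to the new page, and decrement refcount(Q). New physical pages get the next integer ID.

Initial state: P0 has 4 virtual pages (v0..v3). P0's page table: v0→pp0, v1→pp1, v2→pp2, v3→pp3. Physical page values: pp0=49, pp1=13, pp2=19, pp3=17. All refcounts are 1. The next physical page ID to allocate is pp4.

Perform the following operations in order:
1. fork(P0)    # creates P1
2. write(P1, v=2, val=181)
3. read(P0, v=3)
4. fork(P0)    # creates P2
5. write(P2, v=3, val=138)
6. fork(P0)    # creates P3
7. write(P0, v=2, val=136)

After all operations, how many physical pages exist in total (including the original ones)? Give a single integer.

Answer: 7

Derivation:
Op 1: fork(P0) -> P1. 4 ppages; refcounts: pp0:2 pp1:2 pp2:2 pp3:2
Op 2: write(P1, v2, 181). refcount(pp2)=2>1 -> COPY to pp4. 5 ppages; refcounts: pp0:2 pp1:2 pp2:1 pp3:2 pp4:1
Op 3: read(P0, v3) -> 17. No state change.
Op 4: fork(P0) -> P2. 5 ppages; refcounts: pp0:3 pp1:3 pp2:2 pp3:3 pp4:1
Op 5: write(P2, v3, 138). refcount(pp3)=3>1 -> COPY to pp5. 6 ppages; refcounts: pp0:3 pp1:3 pp2:2 pp3:2 pp4:1 pp5:1
Op 6: fork(P0) -> P3. 6 ppages; refcounts: pp0:4 pp1:4 pp2:3 pp3:3 pp4:1 pp5:1
Op 7: write(P0, v2, 136). refcount(pp2)=3>1 -> COPY to pp6. 7 ppages; refcounts: pp0:4 pp1:4 pp2:2 pp3:3 pp4:1 pp5:1 pp6:1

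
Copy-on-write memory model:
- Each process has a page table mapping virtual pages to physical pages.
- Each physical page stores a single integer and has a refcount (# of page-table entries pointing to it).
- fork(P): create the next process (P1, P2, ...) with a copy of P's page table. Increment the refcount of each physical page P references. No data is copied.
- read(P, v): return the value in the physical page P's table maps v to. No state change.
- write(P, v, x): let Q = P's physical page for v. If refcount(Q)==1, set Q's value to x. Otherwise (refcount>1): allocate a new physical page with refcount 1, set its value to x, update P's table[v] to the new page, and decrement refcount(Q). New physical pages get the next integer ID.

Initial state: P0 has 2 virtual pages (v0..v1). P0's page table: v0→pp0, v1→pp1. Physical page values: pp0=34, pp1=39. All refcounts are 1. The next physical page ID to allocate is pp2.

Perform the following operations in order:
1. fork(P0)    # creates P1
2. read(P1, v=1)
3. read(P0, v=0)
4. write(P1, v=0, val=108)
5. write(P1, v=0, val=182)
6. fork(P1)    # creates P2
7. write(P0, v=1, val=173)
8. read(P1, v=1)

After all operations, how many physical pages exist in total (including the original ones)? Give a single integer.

Op 1: fork(P0) -> P1. 2 ppages; refcounts: pp0:2 pp1:2
Op 2: read(P1, v1) -> 39. No state change.
Op 3: read(P0, v0) -> 34. No state change.
Op 4: write(P1, v0, 108). refcount(pp0)=2>1 -> COPY to pp2. 3 ppages; refcounts: pp0:1 pp1:2 pp2:1
Op 5: write(P1, v0, 182). refcount(pp2)=1 -> write in place. 3 ppages; refcounts: pp0:1 pp1:2 pp2:1
Op 6: fork(P1) -> P2. 3 ppages; refcounts: pp0:1 pp1:3 pp2:2
Op 7: write(P0, v1, 173). refcount(pp1)=3>1 -> COPY to pp3. 4 ppages; refcounts: pp0:1 pp1:2 pp2:2 pp3:1
Op 8: read(P1, v1) -> 39. No state change.

Answer: 4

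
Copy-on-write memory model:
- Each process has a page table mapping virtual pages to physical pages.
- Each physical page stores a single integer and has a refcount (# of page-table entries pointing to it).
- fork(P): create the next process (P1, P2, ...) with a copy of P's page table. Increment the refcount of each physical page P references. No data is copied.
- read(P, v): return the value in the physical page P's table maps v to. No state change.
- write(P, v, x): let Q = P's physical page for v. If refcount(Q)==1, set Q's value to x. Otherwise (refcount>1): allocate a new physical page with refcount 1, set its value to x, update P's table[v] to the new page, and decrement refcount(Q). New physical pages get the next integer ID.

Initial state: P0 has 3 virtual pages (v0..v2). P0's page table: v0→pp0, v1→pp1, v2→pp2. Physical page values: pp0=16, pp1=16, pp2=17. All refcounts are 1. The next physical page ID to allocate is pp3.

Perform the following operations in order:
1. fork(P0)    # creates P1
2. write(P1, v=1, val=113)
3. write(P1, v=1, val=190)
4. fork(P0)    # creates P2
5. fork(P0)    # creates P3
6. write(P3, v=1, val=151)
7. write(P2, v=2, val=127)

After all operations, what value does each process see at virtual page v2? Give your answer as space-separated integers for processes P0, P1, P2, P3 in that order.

Op 1: fork(P0) -> P1. 3 ppages; refcounts: pp0:2 pp1:2 pp2:2
Op 2: write(P1, v1, 113). refcount(pp1)=2>1 -> COPY to pp3. 4 ppages; refcounts: pp0:2 pp1:1 pp2:2 pp3:1
Op 3: write(P1, v1, 190). refcount(pp3)=1 -> write in place. 4 ppages; refcounts: pp0:2 pp1:1 pp2:2 pp3:1
Op 4: fork(P0) -> P2. 4 ppages; refcounts: pp0:3 pp1:2 pp2:3 pp3:1
Op 5: fork(P0) -> P3. 4 ppages; refcounts: pp0:4 pp1:3 pp2:4 pp3:1
Op 6: write(P3, v1, 151). refcount(pp1)=3>1 -> COPY to pp4. 5 ppages; refcounts: pp0:4 pp1:2 pp2:4 pp3:1 pp4:1
Op 7: write(P2, v2, 127). refcount(pp2)=4>1 -> COPY to pp5. 6 ppages; refcounts: pp0:4 pp1:2 pp2:3 pp3:1 pp4:1 pp5:1
P0: v2 -> pp2 = 17
P1: v2 -> pp2 = 17
P2: v2 -> pp5 = 127
P3: v2 -> pp2 = 17

Answer: 17 17 127 17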